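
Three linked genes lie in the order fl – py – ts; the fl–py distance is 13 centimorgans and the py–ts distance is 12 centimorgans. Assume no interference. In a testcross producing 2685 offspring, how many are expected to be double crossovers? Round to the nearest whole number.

Map distances give recombination frequencies of 0.130 and 0.120 for the two intervals.
With no interference, expected double-crossover frequency = 0.130 × 0.120 = 0.01560.
Expected number = 0.01560 × 2685 = 41.89 ≈ 42.

42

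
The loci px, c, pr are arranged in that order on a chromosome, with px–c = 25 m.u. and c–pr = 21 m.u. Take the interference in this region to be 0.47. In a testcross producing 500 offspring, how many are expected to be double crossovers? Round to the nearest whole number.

Map distances give recombination frequencies of 0.250 and 0.210 for the two intervals.
With interference 0.47 (so coincidence = 0.53), expected double-crossover frequency = 0.250 × 0.210 × 0.53 = 0.02782.
Expected number = 0.02782 × 500 = 13.91 ≈ 14.

14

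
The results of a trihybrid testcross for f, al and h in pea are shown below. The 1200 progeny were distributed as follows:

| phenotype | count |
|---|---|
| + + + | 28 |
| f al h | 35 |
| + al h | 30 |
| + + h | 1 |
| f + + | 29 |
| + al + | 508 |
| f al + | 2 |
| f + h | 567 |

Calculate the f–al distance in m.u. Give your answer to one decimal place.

The two most frequent reciprocal classes, f + h and + al +, are the parental types, so the F1 was f + h / + al +.
The two rarest classes, + + h and f al +, are the double crossovers. Comparing them with the parentals, only the f allele has switched, so f is the middle locus and the order is h – f – al.
Crossovers in the f–al interval produce the single-crossover classes f al h and + + + (35 + 28 = 63) plus the double crossovers (3).
RF(f–al) = (63 + 3) / 1200 = 66/1200 = 0.0550 → 5.5 m.u.

5.5 m.u.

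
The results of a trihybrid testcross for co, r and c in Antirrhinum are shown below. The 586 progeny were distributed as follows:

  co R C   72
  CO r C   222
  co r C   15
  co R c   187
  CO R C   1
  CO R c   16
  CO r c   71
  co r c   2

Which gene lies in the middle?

r

The two most frequent reciprocal classes, co R c and CO r C, are the parental types, so the F1 was co R c / CO r C.
The two rarest classes, co r c and CO R C, are the double crossovers. Comparing them with the parentals, only the r allele has switched, so r is the middle locus and the order is co – r – c.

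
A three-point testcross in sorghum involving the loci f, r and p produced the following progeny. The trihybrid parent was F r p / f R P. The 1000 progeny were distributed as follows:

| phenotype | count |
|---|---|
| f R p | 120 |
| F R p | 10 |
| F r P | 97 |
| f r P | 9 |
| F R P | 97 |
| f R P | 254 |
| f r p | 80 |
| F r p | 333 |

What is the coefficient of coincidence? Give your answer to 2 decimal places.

0.41

The two rarest classes, F R p and f r P, are the double crossovers. Comparing them with the parentals, only the r allele has switched, so r is the middle locus and the order is p – r – f.
p–r: (217 + 19)/1000 = 0.2360; r–f: (177 + 19)/1000 = 0.1960.
Expected DCO frequency = 0.2360 × 0.1960 ≈ 0.04626; observed = 19/1000 ≈ 0.01900.
Coefficient of coincidence = 0.01900/0.04626 ≈ 0.41.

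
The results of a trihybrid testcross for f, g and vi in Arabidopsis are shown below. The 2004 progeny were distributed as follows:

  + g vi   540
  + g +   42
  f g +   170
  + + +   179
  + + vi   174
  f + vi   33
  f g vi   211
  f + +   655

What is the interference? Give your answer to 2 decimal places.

The two most frequent reciprocal classes, f + + and + g vi, are the parental types, so the F1 was f + + / + g vi.
The two rarest classes, f + vi and + g +, are the double crossovers. Comparing them with the parentals, only the vi allele has switched, so vi is the middle locus and the order is f – vi – g.
f–vi: (390 + 75)/2004 = 0.2320; vi–g: (344 + 75)/2004 = 0.2091.
Expected DCO frequency = 0.2320 × 0.2091 ≈ 0.04851; observed = 75/2004 ≈ 0.03743.
Coefficient of coincidence = 0.03743/0.04851 ≈ 0.77; interference = 1 − 0.77 = 0.23.

0.23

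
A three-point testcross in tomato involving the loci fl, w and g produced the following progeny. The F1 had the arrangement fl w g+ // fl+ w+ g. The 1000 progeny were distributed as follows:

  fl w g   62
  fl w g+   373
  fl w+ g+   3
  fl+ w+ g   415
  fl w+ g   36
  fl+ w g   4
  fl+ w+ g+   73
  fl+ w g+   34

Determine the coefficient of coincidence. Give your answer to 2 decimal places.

0.64

The two rarest classes, fl w+ g+ and fl+ w g, are the double crossovers. Comparing them with the parentals, only the w allele has switched, so w is the middle locus and the order is g – w – fl.
g–w: (135 + 7)/1000 = 0.1420; w–fl: (70 + 7)/1000 = 0.0770.
Expected DCO frequency = 0.1420 × 0.0770 ≈ 0.01093; observed = 7/1000 ≈ 0.00700.
Coefficient of coincidence = 0.00700/0.01093 ≈ 0.64.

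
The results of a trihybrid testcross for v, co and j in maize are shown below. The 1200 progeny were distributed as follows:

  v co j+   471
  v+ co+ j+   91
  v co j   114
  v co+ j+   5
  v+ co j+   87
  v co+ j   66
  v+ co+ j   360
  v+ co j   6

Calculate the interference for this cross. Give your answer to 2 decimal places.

The two most frequent reciprocal classes, v co j+ and v+ co+ j, are the parental types, so the F1 was v co j+ / v+ co+ j.
The two rarest classes, v co+ j+ and v+ co j, are the double crossovers. Comparing them with the parentals, only the co allele has switched, so co is the middle locus and the order is v – co – j.
v–co: (153 + 11)/1200 = 0.1367; co–j: (205 + 11)/1200 = 0.1800.
Expected DCO frequency = 0.1367 × 0.1800 ≈ 0.02461; observed = 11/1200 ≈ 0.00917.
Coefficient of coincidence = 0.00917/0.02461 ≈ 0.37; interference = 1 − 0.37 = 0.63.

0.63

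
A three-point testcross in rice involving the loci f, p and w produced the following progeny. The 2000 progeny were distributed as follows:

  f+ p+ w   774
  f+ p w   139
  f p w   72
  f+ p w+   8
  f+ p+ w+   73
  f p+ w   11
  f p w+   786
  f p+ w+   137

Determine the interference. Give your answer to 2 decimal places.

The two most frequent reciprocal classes, f p w+ and f+ p+ w, are the parental types, so the F1 was f p w+ / f+ p+ w.
The two rarest classes, f+ p w+ and f p+ w, are the double crossovers. Comparing them with the parentals, only the f allele has switched, so f is the middle locus and the order is w – f – p.
w–f: (145 + 19)/2000 = 0.0820; f–p: (276 + 19)/2000 = 0.1475.
Expected DCO frequency = 0.0820 × 0.1475 ≈ 0.01209; observed = 19/2000 ≈ 0.00950.
Coefficient of coincidence = 0.00950/0.01209 ≈ 0.79; interference = 1 − 0.79 = 0.21.

0.21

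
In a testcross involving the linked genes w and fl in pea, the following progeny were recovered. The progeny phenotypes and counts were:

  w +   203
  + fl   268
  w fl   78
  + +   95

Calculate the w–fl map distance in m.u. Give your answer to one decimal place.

26.9 m.u.

The two most frequent classes, + fl (268) and w + (203), are the parental types, so the F1 was + fl / w +.
The recombinant classes are + + and w fl: 95 + 78 = 173.
Recombination frequency = 173/644 = 0.2686 ≈ 26.9%, i.e. 26.9 m.u.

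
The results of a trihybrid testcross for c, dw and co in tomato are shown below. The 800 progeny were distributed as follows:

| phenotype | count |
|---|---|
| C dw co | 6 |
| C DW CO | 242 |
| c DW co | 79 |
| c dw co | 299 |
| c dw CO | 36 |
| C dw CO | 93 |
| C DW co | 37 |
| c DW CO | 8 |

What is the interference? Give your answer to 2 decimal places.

The two most frequent reciprocal classes, c dw co and C DW CO, are the parental types, so the F1 was c dw co / C DW CO.
The two rarest classes, C dw co and c DW CO, are the double crossovers. Comparing them with the parentals, only the c allele has switched, so c is the middle locus and the order is dw – c – co.
dw–c: (172 + 14)/800 = 0.2325; c–co: (73 + 14)/800 = 0.1087.
Expected DCO frequency = 0.2325 × 0.1087 ≈ 0.02527; observed = 14/800 ≈ 0.01750.
Coefficient of coincidence = 0.01750/0.02527 ≈ 0.69; interference = 1 − 0.69 = 0.31.

0.31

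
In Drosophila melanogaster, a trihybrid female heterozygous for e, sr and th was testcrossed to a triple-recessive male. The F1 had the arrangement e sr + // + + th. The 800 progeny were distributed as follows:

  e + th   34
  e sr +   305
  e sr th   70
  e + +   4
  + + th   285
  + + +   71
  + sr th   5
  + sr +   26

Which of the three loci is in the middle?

The two rarest classes, e + + and + sr th, are the double crossovers. Comparing them with the parentals, only the sr allele has switched, so sr is the middle locus and the order is th – sr – e.

sr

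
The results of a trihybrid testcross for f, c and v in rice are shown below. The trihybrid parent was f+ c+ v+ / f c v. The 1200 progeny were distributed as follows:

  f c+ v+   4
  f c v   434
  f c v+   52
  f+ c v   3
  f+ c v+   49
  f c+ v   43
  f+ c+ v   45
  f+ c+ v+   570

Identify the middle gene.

f

The two rarest classes, f c+ v+ and f+ c v, are the double crossovers. Comparing them with the parentals, only the f allele has switched, so f is the middle locus and the order is v – f – c.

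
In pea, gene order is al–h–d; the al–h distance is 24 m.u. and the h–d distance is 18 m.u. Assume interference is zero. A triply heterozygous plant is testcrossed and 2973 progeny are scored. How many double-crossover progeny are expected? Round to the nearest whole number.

Map distances give recombination frequencies of 0.240 and 0.180 for the two intervals.
With no interference, expected double-crossover frequency = 0.240 × 0.180 = 0.04320.
Expected number = 0.04320 × 2973 = 128.43 ≈ 128.

128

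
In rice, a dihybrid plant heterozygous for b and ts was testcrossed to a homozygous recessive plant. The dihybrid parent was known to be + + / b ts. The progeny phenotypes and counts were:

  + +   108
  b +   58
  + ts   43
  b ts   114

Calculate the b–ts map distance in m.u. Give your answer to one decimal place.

The recombinant classes are + ts and b +: 43 + 58 = 101.
Recombination frequency = 101/323 = 0.3127 ≈ 31.3%, i.e. 31.3 m.u.

31.3 m.u.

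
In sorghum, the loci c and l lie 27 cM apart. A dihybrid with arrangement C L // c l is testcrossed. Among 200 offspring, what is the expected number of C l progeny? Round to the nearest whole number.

A map distance of 27 cM corresponds to a recombination frequency of 0.270.
The F1 is C L / c l, so C l is a recombinant gamete class with expected frequency r/2 = 0.270/2 = 0.1350.
Expected number = 0.1350 × 200 = 27.00 ≈ 27.

27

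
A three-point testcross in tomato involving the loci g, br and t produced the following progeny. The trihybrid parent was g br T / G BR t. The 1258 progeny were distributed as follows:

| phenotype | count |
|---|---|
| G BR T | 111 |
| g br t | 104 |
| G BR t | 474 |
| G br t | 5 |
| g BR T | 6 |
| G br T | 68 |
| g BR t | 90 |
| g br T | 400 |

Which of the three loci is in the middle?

br

The two rarest classes, g BR T and G br t, are the double crossovers. Comparing them with the parentals, only the br allele has switched, so br is the middle locus and the order is g – br – t.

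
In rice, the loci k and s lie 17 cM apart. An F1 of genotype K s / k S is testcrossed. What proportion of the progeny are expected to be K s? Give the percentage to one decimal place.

41.5%

A map distance of 17 cM corresponds to a recombination frequency of 0.170.
The F1 is K s / k S, so K s is a parental gamete class with expected frequency (1 − r)/2 = 0.830/2 = 0.4150.
That is 0.4150 = 41.5% of the progeny.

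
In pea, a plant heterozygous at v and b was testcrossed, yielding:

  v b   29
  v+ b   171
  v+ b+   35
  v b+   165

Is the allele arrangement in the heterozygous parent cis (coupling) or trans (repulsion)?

trans

The two most frequent classes are v+ b (171) and v b+ (165); these are the parental (non-recombinant) types.
So the F1 carried v+ b on one chromosome and v b+ on the other — the recessive alleles are on opposite chromosomes (trans / repulsion).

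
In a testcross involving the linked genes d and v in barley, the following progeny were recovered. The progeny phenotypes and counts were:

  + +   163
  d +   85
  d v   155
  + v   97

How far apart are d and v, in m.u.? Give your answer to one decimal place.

36.4 m.u.

The two most frequent classes, + + (163) and d v (155), are the parental types, so the F1 was + + / d v.
The recombinant classes are + v and d +: 97 + 85 = 182.
Recombination frequency = 182/500 = 0.3640 ≈ 36.4%, i.e. 36.4 m.u.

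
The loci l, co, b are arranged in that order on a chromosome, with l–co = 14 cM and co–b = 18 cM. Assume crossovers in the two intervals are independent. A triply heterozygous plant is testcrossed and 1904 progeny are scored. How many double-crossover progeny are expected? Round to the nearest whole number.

48

Map distances give recombination frequencies of 0.140 and 0.180 for the two intervals.
With no interference, expected double-crossover frequency = 0.140 × 0.180 = 0.02520.
Expected number = 0.02520 × 1904 = 47.98 ≈ 48.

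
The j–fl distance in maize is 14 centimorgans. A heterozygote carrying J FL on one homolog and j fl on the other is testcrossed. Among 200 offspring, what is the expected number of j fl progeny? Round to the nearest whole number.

86

A map distance of 14 centimorgans corresponds to a recombination frequency of 0.140.
The F1 is J FL / j fl, so j fl is a parental gamete class with expected frequency (1 − r)/2 = 0.860/2 = 0.4300.
Expected number = 0.4300 × 200 = 86.00 ≈ 86.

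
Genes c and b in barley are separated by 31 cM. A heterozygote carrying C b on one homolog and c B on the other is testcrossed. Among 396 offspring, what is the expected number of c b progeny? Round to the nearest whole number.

61

A map distance of 31 cM corresponds to a recombination frequency of 0.310.
The F1 is C b / c B, so c b is a recombinant gamete class with expected frequency r/2 = 0.310/2 = 0.1550.
Expected number = 0.1550 × 396 = 61.38 ≈ 61.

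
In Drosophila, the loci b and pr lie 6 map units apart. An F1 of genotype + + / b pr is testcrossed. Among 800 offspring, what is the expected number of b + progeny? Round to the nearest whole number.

A map distance of 6 map units corresponds to a recombination frequency of 0.060.
The F1 is + + / b pr, so b + is a recombinant gamete class with expected frequency r/2 = 0.060/2 = 0.0300.
Expected number = 0.0300 × 800 = 24.00 ≈ 24.

24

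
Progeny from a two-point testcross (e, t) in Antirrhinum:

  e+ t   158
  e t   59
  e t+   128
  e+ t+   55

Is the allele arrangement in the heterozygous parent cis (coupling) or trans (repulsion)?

trans

The two most frequent classes are e+ t (158) and e t+ (128); these are the parental (non-recombinant) types.
So the F1 carried e+ t on one chromosome and e t+ on the other — the recessive alleles are on opposite chromosomes (trans / repulsion).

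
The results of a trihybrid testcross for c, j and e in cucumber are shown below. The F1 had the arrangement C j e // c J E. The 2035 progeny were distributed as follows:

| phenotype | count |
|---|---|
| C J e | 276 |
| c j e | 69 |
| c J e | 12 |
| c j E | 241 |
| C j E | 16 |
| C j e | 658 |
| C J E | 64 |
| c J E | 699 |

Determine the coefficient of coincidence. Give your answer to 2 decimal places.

The two rarest classes, C j E and c J e, are the double crossovers. Comparing them with the parentals, only the e allele has switched, so e is the middle locus and the order is j – e – c.
j–e: (517 + 28)/2035 = 0.2678; e–c: (133 + 28)/2035 = 0.0791.
Expected DCO frequency = 0.2678 × 0.0791 ≈ 0.02118; observed = 28/2035 ≈ 0.01376.
Coefficient of coincidence = 0.01376/0.02118 ≈ 0.65.

0.65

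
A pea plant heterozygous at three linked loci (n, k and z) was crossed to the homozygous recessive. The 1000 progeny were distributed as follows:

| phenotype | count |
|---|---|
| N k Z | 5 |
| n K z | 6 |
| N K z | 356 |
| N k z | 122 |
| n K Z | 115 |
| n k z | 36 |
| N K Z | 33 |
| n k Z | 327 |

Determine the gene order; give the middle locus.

The two most frequent reciprocal classes, N K z and n k Z, are the parental types, so the F1 was N K z / n k Z.
The two rarest classes, n K z and N k Z, are the double crossovers. Comparing them with the parentals, only the n allele has switched, so n is the middle locus and the order is k – n – z.

n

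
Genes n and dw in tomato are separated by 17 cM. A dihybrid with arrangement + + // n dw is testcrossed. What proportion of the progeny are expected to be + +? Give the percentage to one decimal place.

41.5%

A map distance of 17 cM corresponds to a recombination frequency of 0.170.
The F1 is + + / n dw, so + + is a parental gamete class with expected frequency (1 − r)/2 = 0.830/2 = 0.4150.
That is 0.4150 = 41.5% of the progeny.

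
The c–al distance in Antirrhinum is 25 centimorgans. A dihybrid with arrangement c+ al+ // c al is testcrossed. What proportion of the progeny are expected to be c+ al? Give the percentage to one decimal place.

A map distance of 25 centimorgans corresponds to a recombination frequency of 0.250.
The F1 is c+ al+ / c al, so c+ al is a recombinant gamete class with expected frequency r/2 = 0.250/2 = 0.1250.
That is 0.1250 = 12.5% of the progeny.

12.5%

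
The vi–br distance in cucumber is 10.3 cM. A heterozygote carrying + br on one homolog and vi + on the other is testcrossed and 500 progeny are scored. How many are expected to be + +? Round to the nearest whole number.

26

A map distance of 10.3 cM corresponds to a recombination frequency of 0.103.
The F1 is + br / vi +, so + + is a recombinant gamete class with expected frequency r/2 = 0.103/2 = 0.0515.
Expected number = 0.0515 × 500 = 25.75 ≈ 26.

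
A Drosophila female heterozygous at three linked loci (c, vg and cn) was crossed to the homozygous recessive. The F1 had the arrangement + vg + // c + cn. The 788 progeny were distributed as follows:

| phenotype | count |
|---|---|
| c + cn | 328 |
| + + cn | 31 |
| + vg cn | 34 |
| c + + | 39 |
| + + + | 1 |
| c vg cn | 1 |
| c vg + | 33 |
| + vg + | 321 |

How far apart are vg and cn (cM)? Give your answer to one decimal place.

9.5 cM

The two rarest classes, + + + and c vg cn, are the double crossovers. Comparing them with the parentals, only the vg allele has switched, so vg is the middle locus and the order is c – vg – cn.
Crossovers in the vg–cn interval produce the single-crossover classes + vg cn and c + + (34 + 39 = 73) plus the double crossovers (2).
RF(vg–cn) = (73 + 2) / 788 = 75/788 = 0.0952 → 9.5 cM.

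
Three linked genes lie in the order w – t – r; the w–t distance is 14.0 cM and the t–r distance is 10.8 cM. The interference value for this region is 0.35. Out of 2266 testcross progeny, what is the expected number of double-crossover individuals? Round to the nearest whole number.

Map distances give recombination frequencies of 0.140 and 0.108 for the two intervals.
With interference 0.35 (so coincidence = 0.65), expected double-crossover frequency = 0.140 × 0.108 × 0.65 = 0.00983.
Expected number = 0.00983 × 2266 = 22.27 ≈ 22.

22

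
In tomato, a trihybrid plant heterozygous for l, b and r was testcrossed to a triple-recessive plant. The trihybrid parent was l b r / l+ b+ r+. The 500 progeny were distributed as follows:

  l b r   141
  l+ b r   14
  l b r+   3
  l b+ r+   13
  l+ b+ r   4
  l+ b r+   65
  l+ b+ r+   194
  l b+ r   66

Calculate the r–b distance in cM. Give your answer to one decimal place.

27.6 cM

The two rarest classes, l b r+ and l+ b+ r, are the double crossovers. Comparing them with the parentals, only the r allele has switched, so r is the middle locus and the order is b – r – l.
Crossovers in the b–r interval produce the single-crossover classes l b+ r and l+ b r+ (66 + 65 = 131) plus the double crossovers (7).
RF(b–r) = (131 + 7) / 500 = 138/500 = 0.2760 → 27.6 cM.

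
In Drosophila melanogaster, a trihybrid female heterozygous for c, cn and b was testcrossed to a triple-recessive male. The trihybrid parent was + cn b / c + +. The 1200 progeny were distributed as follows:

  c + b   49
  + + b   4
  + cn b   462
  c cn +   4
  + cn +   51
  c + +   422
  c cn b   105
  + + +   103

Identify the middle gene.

The two rarest classes, + + b and c cn +, are the double crossovers. Comparing them with the parentals, only the cn allele has switched, so cn is the middle locus and the order is c – cn – b.

cn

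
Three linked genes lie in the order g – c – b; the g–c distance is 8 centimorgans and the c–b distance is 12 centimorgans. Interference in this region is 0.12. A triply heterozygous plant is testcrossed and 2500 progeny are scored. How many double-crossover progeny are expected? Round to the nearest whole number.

Map distances give recombination frequencies of 0.080 and 0.120 for the two intervals.
With interference 0.12 (so coincidence = 0.88), expected double-crossover frequency = 0.080 × 0.120 × 0.88 = 0.00845.
Expected number = 0.00845 × 2500 = 21.12 ≈ 21.

21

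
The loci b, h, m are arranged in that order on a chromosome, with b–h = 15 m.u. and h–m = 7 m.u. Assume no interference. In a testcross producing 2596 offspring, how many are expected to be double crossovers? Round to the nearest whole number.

27

Map distances give recombination frequencies of 0.150 and 0.070 for the two intervals.
With no interference, expected double-crossover frequency = 0.150 × 0.070 = 0.01050.
Expected number = 0.01050 × 2596 = 27.26 ≈ 27.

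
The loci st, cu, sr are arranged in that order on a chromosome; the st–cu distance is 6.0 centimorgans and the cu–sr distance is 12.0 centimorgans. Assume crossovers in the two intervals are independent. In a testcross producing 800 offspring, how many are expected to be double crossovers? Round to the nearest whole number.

Map distances give recombination frequencies of 0.060 and 0.120 for the two intervals.
With no interference, expected double-crossover frequency = 0.060 × 0.120 = 0.00720.
Expected number = 0.00720 × 800 = 5.76 ≈ 6.

6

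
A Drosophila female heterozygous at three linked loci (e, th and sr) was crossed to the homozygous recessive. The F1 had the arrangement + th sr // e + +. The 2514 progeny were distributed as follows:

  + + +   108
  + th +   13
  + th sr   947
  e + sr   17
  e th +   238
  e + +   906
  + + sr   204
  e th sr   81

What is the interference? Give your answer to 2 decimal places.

The two rarest classes, + th + and e + sr, are the double crossovers. Comparing them with the parentals, only the sr allele has switched, so sr is the middle locus and the order is e – sr – th.
e–sr: (189 + 30)/2514 = 0.0871; sr–th: (442 + 30)/2514 = 0.1877.
Expected DCO frequency = 0.0871 × 0.1877 ≈ 0.01635; observed = 30/2514 ≈ 0.01193.
Coefficient of coincidence = 0.01193/0.01635 ≈ 0.73; interference = 1 − 0.73 = 0.27.

0.27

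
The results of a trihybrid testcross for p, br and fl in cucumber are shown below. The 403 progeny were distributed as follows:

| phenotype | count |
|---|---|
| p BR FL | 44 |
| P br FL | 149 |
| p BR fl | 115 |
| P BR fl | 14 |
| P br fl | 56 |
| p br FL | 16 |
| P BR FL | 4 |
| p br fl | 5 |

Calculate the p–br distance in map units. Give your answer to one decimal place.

The two most frequent reciprocal classes, P br FL and p BR fl, are the parental types, so the F1 was P br FL / p BR fl.
The two rarest classes, P BR FL and p br fl, are the double crossovers. Comparing them with the parentals, only the br allele has switched, so br is the middle locus and the order is fl – br – p.
Crossovers in the br–p interval produce the single-crossover classes p br FL and P BR fl (16 + 14 = 30) plus the double crossovers (9).
RF(br–p) = (30 + 9) / 403 = 39/403 = 0.0968 → 9.7 map units.

9.7 map units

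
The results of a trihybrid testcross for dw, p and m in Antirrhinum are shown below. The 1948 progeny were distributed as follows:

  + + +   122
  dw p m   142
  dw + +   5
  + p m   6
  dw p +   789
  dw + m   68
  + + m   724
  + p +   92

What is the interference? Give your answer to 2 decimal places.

0.54

The two most frequent reciprocal classes, dw p + and + + m, are the parental types, so the F1 was dw p + / + + m.
The two rarest classes, dw + + and + p m, are the double crossovers. Comparing them with the parentals, only the p allele has switched, so p is the middle locus and the order is m – p – dw.
m–p: (264 + 11)/1948 = 0.1412; p–dw: (160 + 11)/1948 = 0.0878.
Expected DCO frequency = 0.1412 × 0.0878 ≈ 0.01240; observed = 11/1948 ≈ 0.00565.
Coefficient of coincidence = 0.00565/0.01240 ≈ 0.46; interference = 1 − 0.46 = 0.54.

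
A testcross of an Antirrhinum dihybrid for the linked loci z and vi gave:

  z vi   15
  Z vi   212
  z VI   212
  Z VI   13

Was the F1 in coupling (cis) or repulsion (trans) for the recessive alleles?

The two most frequent classes are Z vi (212) and z VI (212); these are the parental (non-recombinant) types.
So the F1 carried Z vi on one chromosome and z VI on the other — the recessive alleles are on opposite chromosomes (trans / repulsion).

trans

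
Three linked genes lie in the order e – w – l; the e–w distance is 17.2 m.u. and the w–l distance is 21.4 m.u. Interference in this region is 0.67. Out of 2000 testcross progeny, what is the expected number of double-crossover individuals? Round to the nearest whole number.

Map distances give recombination frequencies of 0.172 and 0.214 for the two intervals.
With interference 0.67 (so coincidence = 0.33), expected double-crossover frequency = 0.172 × 0.214 × 0.33 = 0.01215.
Expected number = 0.01215 × 2000 = 24.29 ≈ 24.

24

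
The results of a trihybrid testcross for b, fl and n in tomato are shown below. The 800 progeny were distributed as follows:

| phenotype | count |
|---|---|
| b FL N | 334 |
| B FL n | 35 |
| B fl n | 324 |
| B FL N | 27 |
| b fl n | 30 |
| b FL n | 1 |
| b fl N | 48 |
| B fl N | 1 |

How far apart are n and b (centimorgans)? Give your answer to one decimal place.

7.4 centimorgans

The two most frequent reciprocal classes, b FL N and B fl n, are the parental types, so the F1 was b FL N / B fl n.
The two rarest classes, b FL n and B fl N, are the double crossovers. Comparing them with the parentals, only the n allele has switched, so n is the middle locus and the order is b – n – fl.
Crossovers in the b–n interval produce the single-crossover classes B FL N and b fl n (27 + 30 = 57) plus the double crossovers (2).
RF(b–n) = (57 + 2) / 800 = 59/800 = 0.0737 → 7.4 centimorgans.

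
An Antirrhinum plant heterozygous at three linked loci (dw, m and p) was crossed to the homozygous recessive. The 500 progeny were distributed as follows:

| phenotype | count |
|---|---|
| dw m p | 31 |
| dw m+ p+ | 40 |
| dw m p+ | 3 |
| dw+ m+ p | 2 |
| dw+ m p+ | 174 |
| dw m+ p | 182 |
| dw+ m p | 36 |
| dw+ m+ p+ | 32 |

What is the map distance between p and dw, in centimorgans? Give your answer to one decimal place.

The two most frequent reciprocal classes, dw+ m p+ and dw m+ p, are the parental types, so the F1 was dw+ m p+ / dw m+ p.
The two rarest classes, dw m p+ and dw+ m+ p, are the double crossovers. Comparing them with the parentals, only the dw allele has switched, so dw is the middle locus and the order is m – dw – p.
Crossovers in the dw–p interval produce the single-crossover classes dw+ m p and dw m+ p+ (36 + 40 = 76) plus the double crossovers (5).
RF(dw–p) = (76 + 5) / 500 = 81/500 = 0.1620 → 16.2 centimorgans.

16.2 centimorgans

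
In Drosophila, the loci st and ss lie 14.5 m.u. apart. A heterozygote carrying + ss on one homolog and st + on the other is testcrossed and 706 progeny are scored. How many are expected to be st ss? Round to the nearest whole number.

51

A map distance of 14.5 m.u. corresponds to a recombination frequency of 0.145.
The F1 is + ss / st +, so st ss is a recombinant gamete class with expected frequency r/2 = 0.145/2 = 0.0725.
Expected number = 0.0725 × 706 = 51.18 ≈ 51.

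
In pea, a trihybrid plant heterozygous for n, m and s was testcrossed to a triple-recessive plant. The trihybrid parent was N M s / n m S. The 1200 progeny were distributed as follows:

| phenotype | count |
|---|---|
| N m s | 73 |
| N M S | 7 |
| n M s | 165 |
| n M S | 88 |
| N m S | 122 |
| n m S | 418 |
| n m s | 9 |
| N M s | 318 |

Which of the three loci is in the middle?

s

The two rarest classes, N M S and n m s, are the double crossovers. Comparing them with the parentals, only the s allele has switched, so s is the middle locus and the order is m – s – n.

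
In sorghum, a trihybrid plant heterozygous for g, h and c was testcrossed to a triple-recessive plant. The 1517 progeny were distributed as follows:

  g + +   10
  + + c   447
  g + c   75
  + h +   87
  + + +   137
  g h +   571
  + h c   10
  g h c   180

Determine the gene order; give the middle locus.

h

The two most frequent reciprocal classes, g h + and + + c, are the parental types, so the F1 was g h + / + + c.
The two rarest classes, g + + and + h c, are the double crossovers. Comparing them with the parentals, only the h allele has switched, so h is the middle locus and the order is c – h – g.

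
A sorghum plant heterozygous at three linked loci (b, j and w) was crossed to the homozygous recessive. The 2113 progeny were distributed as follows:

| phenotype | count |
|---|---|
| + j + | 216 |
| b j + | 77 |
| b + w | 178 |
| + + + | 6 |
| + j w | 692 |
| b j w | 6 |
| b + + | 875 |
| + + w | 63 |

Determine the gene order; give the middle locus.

The two most frequent reciprocal classes, + j w and b + +, are the parental types, so the F1 was + j w / b + +.
The two rarest classes, b j w and + + +, are the double crossovers. Comparing them with the parentals, only the b allele has switched, so b is the middle locus and the order is w – b – j.

b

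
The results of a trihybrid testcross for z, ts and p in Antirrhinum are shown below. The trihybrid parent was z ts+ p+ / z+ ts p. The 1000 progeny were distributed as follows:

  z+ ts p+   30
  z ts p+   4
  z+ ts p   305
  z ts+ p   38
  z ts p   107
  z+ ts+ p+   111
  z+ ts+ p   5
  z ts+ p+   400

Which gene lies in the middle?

The two rarest classes, z ts p+ and z+ ts+ p, are the double crossovers. Comparing them with the parentals, only the ts allele has switched, so ts is the middle locus and the order is z – ts – p.

ts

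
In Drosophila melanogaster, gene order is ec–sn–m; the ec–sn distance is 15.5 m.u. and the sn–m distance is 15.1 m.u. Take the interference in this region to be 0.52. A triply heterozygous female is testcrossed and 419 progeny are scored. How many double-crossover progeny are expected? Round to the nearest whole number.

Map distances give recombination frequencies of 0.155 and 0.151 for the two intervals.
With interference 0.52 (so coincidence = 0.48), expected double-crossover frequency = 0.155 × 0.151 × 0.48 = 0.01123.
Expected number = 0.01123 × 419 = 4.71 ≈ 5.

5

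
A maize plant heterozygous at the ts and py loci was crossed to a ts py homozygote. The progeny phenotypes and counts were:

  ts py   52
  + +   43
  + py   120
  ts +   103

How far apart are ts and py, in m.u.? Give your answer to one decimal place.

The two most frequent classes, + py (120) and ts + (103), are the parental types, so the F1 was + py / ts +.
The recombinant classes are + + and ts py: 43 + 52 = 95.
Recombination frequency = 95/318 = 0.2987 ≈ 29.9%, i.e. 29.9 m.u.

29.9 m.u.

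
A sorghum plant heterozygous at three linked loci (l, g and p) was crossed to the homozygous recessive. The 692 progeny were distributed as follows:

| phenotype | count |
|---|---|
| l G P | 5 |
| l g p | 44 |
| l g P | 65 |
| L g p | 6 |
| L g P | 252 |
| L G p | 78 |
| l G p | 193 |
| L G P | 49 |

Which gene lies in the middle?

p

The two most frequent reciprocal classes, L g P and l G p, are the parental types, so the F1 was L g P / l G p.
The two rarest classes, L g p and l G P, are the double crossovers. Comparing them with the parentals, only the p allele has switched, so p is the middle locus and the order is g – p – l.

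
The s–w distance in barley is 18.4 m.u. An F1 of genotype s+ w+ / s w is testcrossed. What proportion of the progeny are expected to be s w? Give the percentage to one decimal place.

40.8%

A map distance of 18.4 m.u. corresponds to a recombination frequency of 0.184.
The F1 is s+ w+ / s w, so s w is a parental gamete class with expected frequency (1 − r)/2 = 0.816/2 = 0.4080.
That is 0.4080 = 40.8% of the progeny.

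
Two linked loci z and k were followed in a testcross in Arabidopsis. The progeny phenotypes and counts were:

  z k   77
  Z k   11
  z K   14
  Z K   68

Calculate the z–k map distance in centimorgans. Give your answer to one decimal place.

14.7 centimorgans

The two most frequent classes, Z K (68) and z k (77), are the parental types, so the F1 was Z K / z k.
The recombinant classes are Z k and z K: 11 + 14 = 25.
Recombination frequency = 25/170 = 0.1471 ≈ 14.7%, i.e. 14.7 centimorgans.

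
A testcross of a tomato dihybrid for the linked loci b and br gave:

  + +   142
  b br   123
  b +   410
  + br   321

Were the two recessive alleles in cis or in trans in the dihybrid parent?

The two most frequent classes are + br (321) and b + (410); these are the parental (non-recombinant) types.
So the F1 carried + br on one chromosome and b + on the other — the recessive alleles are on opposite chromosomes (trans / repulsion).

trans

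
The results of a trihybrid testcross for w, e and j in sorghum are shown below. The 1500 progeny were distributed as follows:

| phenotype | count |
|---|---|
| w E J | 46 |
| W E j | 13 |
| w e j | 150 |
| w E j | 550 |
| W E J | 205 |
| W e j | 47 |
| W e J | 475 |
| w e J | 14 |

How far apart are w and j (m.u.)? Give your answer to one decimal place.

8.0 m.u.

The two most frequent reciprocal classes, w E j and W e J, are the parental types, so the F1 was w E j / W e J.
The two rarest classes, W E j and w e J, are the double crossovers. Comparing them with the parentals, only the w allele has switched, so w is the middle locus and the order is e – w – j.
Crossovers in the w–j interval produce the single-crossover classes w E J and W e j (46 + 47 = 93) plus the double crossovers (27).
RF(w–j) = (93 + 27) / 1500 = 120/1500 = 0.0800 → 8.0 m.u.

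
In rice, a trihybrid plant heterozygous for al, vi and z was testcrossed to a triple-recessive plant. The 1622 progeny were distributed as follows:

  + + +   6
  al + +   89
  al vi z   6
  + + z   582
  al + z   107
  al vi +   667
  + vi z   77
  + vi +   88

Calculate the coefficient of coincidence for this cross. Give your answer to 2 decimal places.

The two most frequent reciprocal classes, al vi + and + + z, are the parental types, so the F1 was al vi + / + + z.
The two rarest classes, al vi z and + + +, are the double crossovers. Comparing them with the parentals, only the z allele has switched, so z is the middle locus and the order is vi – z – al.
vi–z: (166 + 12)/1622 = 0.1097; z–al: (195 + 12)/1622 = 0.1276.
Expected DCO frequency = 0.1097 × 0.1276 ≈ 0.01400; observed = 12/1622 ≈ 0.00740.
Coefficient of coincidence = 0.00740/0.01400 ≈ 0.53.

0.53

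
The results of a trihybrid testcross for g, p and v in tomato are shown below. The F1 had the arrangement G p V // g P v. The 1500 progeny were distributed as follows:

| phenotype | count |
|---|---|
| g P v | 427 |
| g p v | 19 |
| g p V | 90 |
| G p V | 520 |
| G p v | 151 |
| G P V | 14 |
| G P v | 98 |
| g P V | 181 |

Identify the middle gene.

p

The two rarest classes, G P V and g p v, are the double crossovers. Comparing them with the parentals, only the p allele has switched, so p is the middle locus and the order is v – p – g.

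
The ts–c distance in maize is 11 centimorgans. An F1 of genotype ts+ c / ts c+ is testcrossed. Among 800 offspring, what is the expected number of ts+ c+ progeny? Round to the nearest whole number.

44

A map distance of 11 centimorgans corresponds to a recombination frequency of 0.110.
The F1 is ts+ c / ts c+, so ts+ c+ is a recombinant gamete class with expected frequency r/2 = 0.110/2 = 0.0550.
Expected number = 0.0550 × 800 = 44.00 ≈ 44.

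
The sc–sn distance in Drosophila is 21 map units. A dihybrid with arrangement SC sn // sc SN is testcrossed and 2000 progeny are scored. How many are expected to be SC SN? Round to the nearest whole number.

A map distance of 21 map units corresponds to a recombination frequency of 0.210.
The F1 is SC sn / sc SN, so SC SN is a recombinant gamete class with expected frequency r/2 = 0.210/2 = 0.1050.
Expected number = 0.1050 × 2000 = 210.00 ≈ 210.

210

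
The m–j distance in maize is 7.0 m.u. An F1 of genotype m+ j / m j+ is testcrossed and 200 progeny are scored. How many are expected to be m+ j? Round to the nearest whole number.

A map distance of 7.0 m.u. corresponds to a recombination frequency of 0.070.
The F1 is m+ j / m j+, so m+ j is a parental gamete class with expected frequency (1 − r)/2 = 0.930/2 = 0.4650.
Expected number = 0.4650 × 200 = 93.00 ≈ 93.

93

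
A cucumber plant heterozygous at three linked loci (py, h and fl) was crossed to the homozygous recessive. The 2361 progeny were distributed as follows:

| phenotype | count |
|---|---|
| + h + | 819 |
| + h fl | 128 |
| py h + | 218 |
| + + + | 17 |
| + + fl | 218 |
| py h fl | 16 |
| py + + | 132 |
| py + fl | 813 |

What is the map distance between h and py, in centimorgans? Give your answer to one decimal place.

19.9 centimorgans

The two most frequent reciprocal classes, py + fl and + h +, are the parental types, so the F1 was py + fl / + h +.
The two rarest classes, py h fl and + + +, are the double crossovers. Comparing them with the parentals, only the h allele has switched, so h is the middle locus and the order is fl – h – py.
Crossovers in the h–py interval produce the single-crossover classes + + fl and py h + (218 + 218 = 436) plus the double crossovers (33).
RF(h–py) = (436 + 33) / 2361 = 469/2361 = 0.1986 → 19.9 centimorgans.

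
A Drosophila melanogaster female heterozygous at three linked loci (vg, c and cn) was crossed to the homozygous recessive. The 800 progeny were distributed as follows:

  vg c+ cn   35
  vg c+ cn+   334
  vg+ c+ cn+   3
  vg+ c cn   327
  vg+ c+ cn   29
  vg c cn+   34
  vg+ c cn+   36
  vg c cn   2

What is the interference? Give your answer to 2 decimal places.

0.23

The two most frequent reciprocal classes, vg+ c cn and vg c+ cn+, are the parental types, so the F1 was vg+ c cn / vg c+ cn+.
The two rarest classes, vg c cn and vg+ c+ cn+, are the double crossovers. Comparing them with the parentals, only the vg allele has switched, so vg is the middle locus and the order is c – vg – cn.
c–vg: (63 + 5)/800 = 0.0850; vg–cn: (71 + 5)/800 = 0.0950.
Expected DCO frequency = 0.0850 × 0.0950 ≈ 0.00808; observed = 5/800 ≈ 0.00625.
Coefficient of coincidence = 0.00625/0.00808 ≈ 0.77; interference = 1 − 0.77 = 0.23.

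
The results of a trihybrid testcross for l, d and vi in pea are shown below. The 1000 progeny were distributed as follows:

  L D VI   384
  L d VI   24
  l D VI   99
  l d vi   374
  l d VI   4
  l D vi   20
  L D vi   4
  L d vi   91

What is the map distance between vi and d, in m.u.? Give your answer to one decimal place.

5.2 m.u.

The two most frequent reciprocal classes, l d vi and L D VI, are the parental types, so the F1 was l d vi / L D VI.
The two rarest classes, l d VI and L D vi, are the double crossovers. Comparing them with the parentals, only the vi allele has switched, so vi is the middle locus and the order is l – vi – d.
Crossovers in the vi–d interval produce the single-crossover classes l D vi and L d VI (20 + 24 = 44) plus the double crossovers (8).
RF(vi–d) = (44 + 8) / 1000 = 52/1000 = 0.0520 → 5.2 m.u.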